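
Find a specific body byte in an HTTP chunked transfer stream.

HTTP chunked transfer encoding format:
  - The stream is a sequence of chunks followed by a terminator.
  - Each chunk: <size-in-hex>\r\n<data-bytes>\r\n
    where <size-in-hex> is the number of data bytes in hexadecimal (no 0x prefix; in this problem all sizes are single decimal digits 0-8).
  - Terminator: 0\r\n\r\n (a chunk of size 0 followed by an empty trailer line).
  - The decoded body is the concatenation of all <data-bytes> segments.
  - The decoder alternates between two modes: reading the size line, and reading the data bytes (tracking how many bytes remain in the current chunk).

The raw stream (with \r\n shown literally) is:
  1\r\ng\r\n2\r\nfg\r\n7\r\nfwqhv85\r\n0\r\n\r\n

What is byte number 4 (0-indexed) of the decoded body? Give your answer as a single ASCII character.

Chunk 1: stream[0..1]='1' size=0x1=1, data at stream[3..4]='g' -> body[0..1], body so far='g'
Chunk 2: stream[6..7]='2' size=0x2=2, data at stream[9..11]='fg' -> body[1..3], body so far='gfg'
Chunk 3: stream[13..14]='7' size=0x7=7, data at stream[16..23]='fwqhv85' -> body[3..10], body so far='gfgfwqhv85'
Chunk 4: stream[25..26]='0' size=0 (terminator). Final body='gfgfwqhv85' (10 bytes)
Body byte 4 = 'w'

Answer: w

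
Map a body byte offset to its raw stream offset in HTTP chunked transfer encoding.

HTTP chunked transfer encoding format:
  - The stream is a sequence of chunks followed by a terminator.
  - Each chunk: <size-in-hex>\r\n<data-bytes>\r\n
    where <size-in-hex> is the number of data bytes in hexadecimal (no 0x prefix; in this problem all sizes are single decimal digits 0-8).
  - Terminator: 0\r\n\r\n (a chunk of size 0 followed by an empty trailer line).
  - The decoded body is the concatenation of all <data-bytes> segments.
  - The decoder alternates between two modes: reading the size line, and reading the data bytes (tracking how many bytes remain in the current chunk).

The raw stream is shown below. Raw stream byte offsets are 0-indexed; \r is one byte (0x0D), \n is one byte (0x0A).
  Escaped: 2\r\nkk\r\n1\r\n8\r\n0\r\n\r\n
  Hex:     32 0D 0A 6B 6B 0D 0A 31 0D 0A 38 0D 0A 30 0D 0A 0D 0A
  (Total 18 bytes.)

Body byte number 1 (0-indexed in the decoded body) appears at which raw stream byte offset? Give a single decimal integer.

Answer: 4

Derivation:
Chunk 1: stream[0..1]='2' size=0x2=2, data at stream[3..5]='kk' -> body[0..2], body so far='kk'
Chunk 2: stream[7..8]='1' size=0x1=1, data at stream[10..11]='8' -> body[2..3], body so far='kk8'
Chunk 3: stream[13..14]='0' size=0 (terminator). Final body='kk8' (3 bytes)
Body byte 1 at stream offset 4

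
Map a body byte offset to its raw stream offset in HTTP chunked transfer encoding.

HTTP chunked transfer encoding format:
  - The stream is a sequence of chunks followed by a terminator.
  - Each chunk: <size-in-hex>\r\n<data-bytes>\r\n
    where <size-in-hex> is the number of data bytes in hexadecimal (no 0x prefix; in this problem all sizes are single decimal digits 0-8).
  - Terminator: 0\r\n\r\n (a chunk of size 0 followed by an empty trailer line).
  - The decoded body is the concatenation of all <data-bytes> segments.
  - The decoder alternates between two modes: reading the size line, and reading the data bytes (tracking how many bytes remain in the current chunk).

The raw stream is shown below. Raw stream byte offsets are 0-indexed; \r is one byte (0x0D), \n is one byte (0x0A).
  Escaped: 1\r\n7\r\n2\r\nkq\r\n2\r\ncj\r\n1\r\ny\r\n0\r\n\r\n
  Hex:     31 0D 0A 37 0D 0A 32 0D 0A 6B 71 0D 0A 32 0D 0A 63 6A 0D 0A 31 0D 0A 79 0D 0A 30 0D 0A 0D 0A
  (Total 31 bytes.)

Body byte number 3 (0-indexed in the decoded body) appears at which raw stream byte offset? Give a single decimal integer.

Chunk 1: stream[0..1]='1' size=0x1=1, data at stream[3..4]='7' -> body[0..1], body so far='7'
Chunk 2: stream[6..7]='2' size=0x2=2, data at stream[9..11]='kq' -> body[1..3], body so far='7kq'
Chunk 3: stream[13..14]='2' size=0x2=2, data at stream[16..18]='cj' -> body[3..5], body so far='7kqcj'
Chunk 4: stream[20..21]='1' size=0x1=1, data at stream[23..24]='y' -> body[5..6], body so far='7kqcjy'
Chunk 5: stream[26..27]='0' size=0 (terminator). Final body='7kqcjy' (6 bytes)
Body byte 3 at stream offset 16

Answer: 16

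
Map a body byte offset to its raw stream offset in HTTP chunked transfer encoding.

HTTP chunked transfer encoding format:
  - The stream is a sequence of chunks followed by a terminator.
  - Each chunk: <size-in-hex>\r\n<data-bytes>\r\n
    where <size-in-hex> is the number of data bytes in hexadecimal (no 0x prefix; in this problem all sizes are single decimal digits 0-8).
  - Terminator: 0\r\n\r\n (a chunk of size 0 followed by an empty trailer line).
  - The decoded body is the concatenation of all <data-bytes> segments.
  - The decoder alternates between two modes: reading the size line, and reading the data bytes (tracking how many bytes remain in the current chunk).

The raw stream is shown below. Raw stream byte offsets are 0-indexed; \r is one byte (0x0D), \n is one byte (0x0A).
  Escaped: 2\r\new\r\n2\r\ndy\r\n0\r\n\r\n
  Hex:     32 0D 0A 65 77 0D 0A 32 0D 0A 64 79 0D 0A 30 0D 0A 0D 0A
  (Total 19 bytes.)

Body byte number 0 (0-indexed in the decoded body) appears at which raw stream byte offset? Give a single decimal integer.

Chunk 1: stream[0..1]='2' size=0x2=2, data at stream[3..5]='ew' -> body[0..2], body so far='ew'
Chunk 2: stream[7..8]='2' size=0x2=2, data at stream[10..12]='dy' -> body[2..4], body so far='ewdy'
Chunk 3: stream[14..15]='0' size=0 (terminator). Final body='ewdy' (4 bytes)
Body byte 0 at stream offset 3

Answer: 3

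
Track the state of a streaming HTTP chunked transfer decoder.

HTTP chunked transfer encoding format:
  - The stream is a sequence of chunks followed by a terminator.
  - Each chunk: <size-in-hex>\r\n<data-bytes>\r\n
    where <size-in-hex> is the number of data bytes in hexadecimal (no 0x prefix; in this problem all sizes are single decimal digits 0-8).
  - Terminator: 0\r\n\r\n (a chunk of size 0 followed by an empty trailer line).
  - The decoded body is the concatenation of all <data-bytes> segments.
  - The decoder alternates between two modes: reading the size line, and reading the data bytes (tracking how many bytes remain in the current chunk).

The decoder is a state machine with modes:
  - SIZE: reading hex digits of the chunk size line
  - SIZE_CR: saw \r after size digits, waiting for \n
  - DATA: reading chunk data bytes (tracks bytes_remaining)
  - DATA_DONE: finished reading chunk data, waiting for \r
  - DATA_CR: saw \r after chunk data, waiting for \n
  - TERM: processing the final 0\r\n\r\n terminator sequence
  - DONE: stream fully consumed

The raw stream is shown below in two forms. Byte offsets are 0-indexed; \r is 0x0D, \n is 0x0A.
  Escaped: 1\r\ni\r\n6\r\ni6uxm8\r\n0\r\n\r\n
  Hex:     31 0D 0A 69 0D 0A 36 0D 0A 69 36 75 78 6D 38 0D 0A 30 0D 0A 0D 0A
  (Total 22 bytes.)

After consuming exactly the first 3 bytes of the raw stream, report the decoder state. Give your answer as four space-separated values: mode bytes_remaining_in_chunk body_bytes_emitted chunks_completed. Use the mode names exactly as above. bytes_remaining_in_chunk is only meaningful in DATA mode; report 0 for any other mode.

Answer: DATA 1 0 0

Derivation:
Byte 0 = '1': mode=SIZE remaining=0 emitted=0 chunks_done=0
Byte 1 = 0x0D: mode=SIZE_CR remaining=0 emitted=0 chunks_done=0
Byte 2 = 0x0A: mode=DATA remaining=1 emitted=0 chunks_done=0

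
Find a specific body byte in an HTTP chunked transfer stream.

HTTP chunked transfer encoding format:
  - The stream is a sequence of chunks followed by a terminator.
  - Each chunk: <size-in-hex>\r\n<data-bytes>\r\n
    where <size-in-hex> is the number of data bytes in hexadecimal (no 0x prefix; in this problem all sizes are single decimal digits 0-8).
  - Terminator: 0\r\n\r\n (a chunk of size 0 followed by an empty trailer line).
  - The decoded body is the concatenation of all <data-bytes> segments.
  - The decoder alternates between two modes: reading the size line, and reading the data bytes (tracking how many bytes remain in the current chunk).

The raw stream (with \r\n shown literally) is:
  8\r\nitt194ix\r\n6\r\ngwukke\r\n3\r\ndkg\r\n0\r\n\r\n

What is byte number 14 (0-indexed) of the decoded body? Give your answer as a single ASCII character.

Chunk 1: stream[0..1]='8' size=0x8=8, data at stream[3..11]='itt194ix' -> body[0..8], body so far='itt194ix'
Chunk 2: stream[13..14]='6' size=0x6=6, data at stream[16..22]='gwukke' -> body[8..14], body so far='itt194ixgwukke'
Chunk 3: stream[24..25]='3' size=0x3=3, data at stream[27..30]='dkg' -> body[14..17], body so far='itt194ixgwukkedkg'
Chunk 4: stream[32..33]='0' size=0 (terminator). Final body='itt194ixgwukkedkg' (17 bytes)
Body byte 14 = 'd'

Answer: d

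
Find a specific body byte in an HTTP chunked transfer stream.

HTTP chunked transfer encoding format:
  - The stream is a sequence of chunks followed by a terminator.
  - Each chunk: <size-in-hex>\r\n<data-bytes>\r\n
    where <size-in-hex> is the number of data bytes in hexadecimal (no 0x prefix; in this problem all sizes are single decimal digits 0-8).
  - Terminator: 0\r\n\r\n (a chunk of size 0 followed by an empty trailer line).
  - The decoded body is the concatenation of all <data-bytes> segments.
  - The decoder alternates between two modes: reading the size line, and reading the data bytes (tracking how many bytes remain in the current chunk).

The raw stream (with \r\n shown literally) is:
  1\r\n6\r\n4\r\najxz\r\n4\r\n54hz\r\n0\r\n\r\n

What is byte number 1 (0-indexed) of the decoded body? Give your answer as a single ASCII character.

Answer: a

Derivation:
Chunk 1: stream[0..1]='1' size=0x1=1, data at stream[3..4]='6' -> body[0..1], body so far='6'
Chunk 2: stream[6..7]='4' size=0x4=4, data at stream[9..13]='ajxz' -> body[1..5], body so far='6ajxz'
Chunk 3: stream[15..16]='4' size=0x4=4, data at stream[18..22]='54hz' -> body[5..9], body so far='6ajxz54hz'
Chunk 4: stream[24..25]='0' size=0 (terminator). Final body='6ajxz54hz' (9 bytes)
Body byte 1 = 'a'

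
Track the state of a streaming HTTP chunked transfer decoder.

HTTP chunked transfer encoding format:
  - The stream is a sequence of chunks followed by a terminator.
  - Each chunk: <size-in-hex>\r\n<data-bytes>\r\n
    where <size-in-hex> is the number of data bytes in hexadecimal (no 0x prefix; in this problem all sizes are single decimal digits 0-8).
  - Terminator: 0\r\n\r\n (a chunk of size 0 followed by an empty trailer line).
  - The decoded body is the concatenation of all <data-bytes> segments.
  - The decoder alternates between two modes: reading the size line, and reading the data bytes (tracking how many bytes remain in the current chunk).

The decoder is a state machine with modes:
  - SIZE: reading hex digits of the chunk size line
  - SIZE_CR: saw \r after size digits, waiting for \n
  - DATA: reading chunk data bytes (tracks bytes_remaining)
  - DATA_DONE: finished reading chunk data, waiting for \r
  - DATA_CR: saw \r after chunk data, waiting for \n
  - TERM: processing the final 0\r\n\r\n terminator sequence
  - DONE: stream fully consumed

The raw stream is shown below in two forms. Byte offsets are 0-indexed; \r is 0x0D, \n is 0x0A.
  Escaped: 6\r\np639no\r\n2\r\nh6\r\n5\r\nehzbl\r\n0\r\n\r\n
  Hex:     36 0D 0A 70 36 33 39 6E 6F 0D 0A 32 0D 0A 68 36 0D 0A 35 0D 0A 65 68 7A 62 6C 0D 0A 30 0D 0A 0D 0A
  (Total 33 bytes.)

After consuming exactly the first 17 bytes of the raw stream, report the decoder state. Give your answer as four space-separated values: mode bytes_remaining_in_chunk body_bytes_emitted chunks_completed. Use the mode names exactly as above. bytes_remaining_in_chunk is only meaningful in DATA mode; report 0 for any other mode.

Byte 0 = '6': mode=SIZE remaining=0 emitted=0 chunks_done=0
Byte 1 = 0x0D: mode=SIZE_CR remaining=0 emitted=0 chunks_done=0
Byte 2 = 0x0A: mode=DATA remaining=6 emitted=0 chunks_done=0
Byte 3 = 'p': mode=DATA remaining=5 emitted=1 chunks_done=0
Byte 4 = '6': mode=DATA remaining=4 emitted=2 chunks_done=0
Byte 5 = '3': mode=DATA remaining=3 emitted=3 chunks_done=0
Byte 6 = '9': mode=DATA remaining=2 emitted=4 chunks_done=0
Byte 7 = 'n': mode=DATA remaining=1 emitted=5 chunks_done=0
Byte 8 = 'o': mode=DATA_DONE remaining=0 emitted=6 chunks_done=0
Byte 9 = 0x0D: mode=DATA_CR remaining=0 emitted=6 chunks_done=0
Byte 10 = 0x0A: mode=SIZE remaining=0 emitted=6 chunks_done=1
Byte 11 = '2': mode=SIZE remaining=0 emitted=6 chunks_done=1
Byte 12 = 0x0D: mode=SIZE_CR remaining=0 emitted=6 chunks_done=1
Byte 13 = 0x0A: mode=DATA remaining=2 emitted=6 chunks_done=1
Byte 14 = 'h': mode=DATA remaining=1 emitted=7 chunks_done=1
Byte 15 = '6': mode=DATA_DONE remaining=0 emitted=8 chunks_done=1
Byte 16 = 0x0D: mode=DATA_CR remaining=0 emitted=8 chunks_done=1

Answer: DATA_CR 0 8 1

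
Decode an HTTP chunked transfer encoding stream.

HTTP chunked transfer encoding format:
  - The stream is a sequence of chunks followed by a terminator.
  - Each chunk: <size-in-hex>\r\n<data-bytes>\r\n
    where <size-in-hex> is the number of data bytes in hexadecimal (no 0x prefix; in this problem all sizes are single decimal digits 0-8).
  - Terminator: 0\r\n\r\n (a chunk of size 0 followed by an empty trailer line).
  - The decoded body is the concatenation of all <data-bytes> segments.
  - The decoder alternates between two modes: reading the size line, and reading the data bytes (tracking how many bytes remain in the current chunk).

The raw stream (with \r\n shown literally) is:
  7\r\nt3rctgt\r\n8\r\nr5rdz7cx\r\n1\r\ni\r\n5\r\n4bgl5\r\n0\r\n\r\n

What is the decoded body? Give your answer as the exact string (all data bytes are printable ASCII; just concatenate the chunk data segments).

Answer: t3rctgtr5rdz7cxi4bgl5

Derivation:
Chunk 1: stream[0..1]='7' size=0x7=7, data at stream[3..10]='t3rctgt' -> body[0..7], body so far='t3rctgt'
Chunk 2: stream[12..13]='8' size=0x8=8, data at stream[15..23]='r5rdz7cx' -> body[7..15], body so far='t3rctgtr5rdz7cx'
Chunk 3: stream[25..26]='1' size=0x1=1, data at stream[28..29]='i' -> body[15..16], body so far='t3rctgtr5rdz7cxi'
Chunk 4: stream[31..32]='5' size=0x5=5, data at stream[34..39]='4bgl5' -> body[16..21], body so far='t3rctgtr5rdz7cxi4bgl5'
Chunk 5: stream[41..42]='0' size=0 (terminator). Final body='t3rctgtr5rdz7cxi4bgl5' (21 bytes)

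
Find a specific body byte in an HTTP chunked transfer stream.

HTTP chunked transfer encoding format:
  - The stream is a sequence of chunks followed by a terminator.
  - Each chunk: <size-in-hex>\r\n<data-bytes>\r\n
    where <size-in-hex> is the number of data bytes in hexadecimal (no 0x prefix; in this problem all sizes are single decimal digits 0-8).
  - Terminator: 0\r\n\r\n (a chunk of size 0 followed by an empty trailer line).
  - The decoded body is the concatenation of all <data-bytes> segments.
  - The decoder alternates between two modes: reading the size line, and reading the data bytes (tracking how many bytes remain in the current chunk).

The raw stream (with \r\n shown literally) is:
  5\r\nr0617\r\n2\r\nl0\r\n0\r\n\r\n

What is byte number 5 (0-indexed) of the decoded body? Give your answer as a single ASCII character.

Answer: l

Derivation:
Chunk 1: stream[0..1]='5' size=0x5=5, data at stream[3..8]='r0617' -> body[0..5], body so far='r0617'
Chunk 2: stream[10..11]='2' size=0x2=2, data at stream[13..15]='l0' -> body[5..7], body so far='r0617l0'
Chunk 3: stream[17..18]='0' size=0 (terminator). Final body='r0617l0' (7 bytes)
Body byte 5 = 'l'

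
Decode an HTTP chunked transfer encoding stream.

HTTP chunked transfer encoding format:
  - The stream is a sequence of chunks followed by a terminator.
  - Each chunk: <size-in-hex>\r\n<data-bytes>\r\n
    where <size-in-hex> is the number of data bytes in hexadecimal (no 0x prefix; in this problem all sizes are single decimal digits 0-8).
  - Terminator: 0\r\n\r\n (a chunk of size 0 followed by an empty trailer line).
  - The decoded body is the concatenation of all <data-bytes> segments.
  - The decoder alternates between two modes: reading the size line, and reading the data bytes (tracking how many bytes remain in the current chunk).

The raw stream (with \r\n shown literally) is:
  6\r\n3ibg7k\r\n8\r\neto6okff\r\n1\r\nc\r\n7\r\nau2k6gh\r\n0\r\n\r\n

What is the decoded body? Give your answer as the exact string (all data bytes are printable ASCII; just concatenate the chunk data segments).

Chunk 1: stream[0..1]='6' size=0x6=6, data at stream[3..9]='3ibg7k' -> body[0..6], body so far='3ibg7k'
Chunk 2: stream[11..12]='8' size=0x8=8, data at stream[14..22]='eto6okff' -> body[6..14], body so far='3ibg7keto6okff'
Chunk 3: stream[24..25]='1' size=0x1=1, data at stream[27..28]='c' -> body[14..15], body so far='3ibg7keto6okffc'
Chunk 4: stream[30..31]='7' size=0x7=7, data at stream[33..40]='au2k6gh' -> body[15..22], body so far='3ibg7keto6okffcau2k6gh'
Chunk 5: stream[42..43]='0' size=0 (terminator). Final body='3ibg7keto6okffcau2k6gh' (22 bytes)

Answer: 3ibg7keto6okffcau2k6gh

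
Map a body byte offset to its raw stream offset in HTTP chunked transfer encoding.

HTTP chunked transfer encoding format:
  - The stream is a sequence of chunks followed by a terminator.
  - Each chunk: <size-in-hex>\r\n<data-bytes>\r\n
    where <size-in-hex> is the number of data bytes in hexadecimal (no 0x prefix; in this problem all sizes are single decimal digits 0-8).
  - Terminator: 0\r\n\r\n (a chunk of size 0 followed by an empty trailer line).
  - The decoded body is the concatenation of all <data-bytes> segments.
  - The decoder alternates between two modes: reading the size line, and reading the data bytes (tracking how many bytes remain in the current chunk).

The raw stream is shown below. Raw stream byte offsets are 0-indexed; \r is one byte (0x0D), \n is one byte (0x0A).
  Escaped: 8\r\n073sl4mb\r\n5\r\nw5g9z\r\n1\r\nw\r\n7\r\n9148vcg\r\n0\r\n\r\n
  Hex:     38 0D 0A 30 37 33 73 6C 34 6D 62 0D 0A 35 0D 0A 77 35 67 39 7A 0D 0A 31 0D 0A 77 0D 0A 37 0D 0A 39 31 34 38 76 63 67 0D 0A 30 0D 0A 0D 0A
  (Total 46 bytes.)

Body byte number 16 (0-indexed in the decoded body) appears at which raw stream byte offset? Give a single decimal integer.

Answer: 34

Derivation:
Chunk 1: stream[0..1]='8' size=0x8=8, data at stream[3..11]='073sl4mb' -> body[0..8], body so far='073sl4mb'
Chunk 2: stream[13..14]='5' size=0x5=5, data at stream[16..21]='w5g9z' -> body[8..13], body so far='073sl4mbw5g9z'
Chunk 3: stream[23..24]='1' size=0x1=1, data at stream[26..27]='w' -> body[13..14], body so far='073sl4mbw5g9zw'
Chunk 4: stream[29..30]='7' size=0x7=7, data at stream[32..39]='9148vcg' -> body[14..21], body so far='073sl4mbw5g9zw9148vcg'
Chunk 5: stream[41..42]='0' size=0 (terminator). Final body='073sl4mbw5g9zw9148vcg' (21 bytes)
Body byte 16 at stream offset 34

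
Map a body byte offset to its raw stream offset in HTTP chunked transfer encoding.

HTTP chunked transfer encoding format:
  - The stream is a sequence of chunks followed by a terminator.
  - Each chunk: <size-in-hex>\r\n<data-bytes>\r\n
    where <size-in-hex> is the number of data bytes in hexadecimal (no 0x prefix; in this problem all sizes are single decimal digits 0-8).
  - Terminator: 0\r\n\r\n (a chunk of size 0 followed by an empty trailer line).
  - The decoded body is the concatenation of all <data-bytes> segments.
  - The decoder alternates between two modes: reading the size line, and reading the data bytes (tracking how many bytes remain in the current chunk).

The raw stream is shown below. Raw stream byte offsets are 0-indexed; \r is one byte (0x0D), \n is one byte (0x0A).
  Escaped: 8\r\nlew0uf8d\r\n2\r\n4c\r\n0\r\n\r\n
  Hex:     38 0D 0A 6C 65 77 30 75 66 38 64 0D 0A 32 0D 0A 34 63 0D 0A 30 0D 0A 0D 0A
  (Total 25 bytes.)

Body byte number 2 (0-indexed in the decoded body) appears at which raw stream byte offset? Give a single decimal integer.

Answer: 5

Derivation:
Chunk 1: stream[0..1]='8' size=0x8=8, data at stream[3..11]='lew0uf8d' -> body[0..8], body so far='lew0uf8d'
Chunk 2: stream[13..14]='2' size=0x2=2, data at stream[16..18]='4c' -> body[8..10], body so far='lew0uf8d4c'
Chunk 3: stream[20..21]='0' size=0 (terminator). Final body='lew0uf8d4c' (10 bytes)
Body byte 2 at stream offset 5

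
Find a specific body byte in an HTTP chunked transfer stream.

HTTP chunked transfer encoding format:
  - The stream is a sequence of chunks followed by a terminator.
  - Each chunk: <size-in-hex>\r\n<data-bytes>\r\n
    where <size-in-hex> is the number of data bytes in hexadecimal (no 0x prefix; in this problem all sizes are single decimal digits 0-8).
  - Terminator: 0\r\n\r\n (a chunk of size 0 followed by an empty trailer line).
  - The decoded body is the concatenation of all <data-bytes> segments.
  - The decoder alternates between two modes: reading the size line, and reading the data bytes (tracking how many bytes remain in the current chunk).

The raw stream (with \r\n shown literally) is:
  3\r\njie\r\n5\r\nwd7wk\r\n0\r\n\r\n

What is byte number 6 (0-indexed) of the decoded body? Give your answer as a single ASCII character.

Answer: w

Derivation:
Chunk 1: stream[0..1]='3' size=0x3=3, data at stream[3..6]='jie' -> body[0..3], body so far='jie'
Chunk 2: stream[8..9]='5' size=0x5=5, data at stream[11..16]='wd7wk' -> body[3..8], body so far='jiewd7wk'
Chunk 3: stream[18..19]='0' size=0 (terminator). Final body='jiewd7wk' (8 bytes)
Body byte 6 = 'w'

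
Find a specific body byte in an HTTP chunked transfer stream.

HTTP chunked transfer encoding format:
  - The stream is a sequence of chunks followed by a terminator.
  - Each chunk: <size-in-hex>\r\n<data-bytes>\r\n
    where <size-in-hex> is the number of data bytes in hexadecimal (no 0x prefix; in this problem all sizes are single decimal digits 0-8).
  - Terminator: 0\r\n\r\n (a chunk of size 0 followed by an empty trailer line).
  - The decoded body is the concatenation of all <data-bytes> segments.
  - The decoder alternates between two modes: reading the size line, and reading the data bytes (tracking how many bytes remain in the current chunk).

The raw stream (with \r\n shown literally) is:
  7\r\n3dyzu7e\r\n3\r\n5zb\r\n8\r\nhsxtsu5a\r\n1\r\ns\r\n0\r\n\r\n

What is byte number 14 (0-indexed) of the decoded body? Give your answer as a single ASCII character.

Chunk 1: stream[0..1]='7' size=0x7=7, data at stream[3..10]='3dyzu7e' -> body[0..7], body so far='3dyzu7e'
Chunk 2: stream[12..13]='3' size=0x3=3, data at stream[15..18]='5zb' -> body[7..10], body so far='3dyzu7e5zb'
Chunk 3: stream[20..21]='8' size=0x8=8, data at stream[23..31]='hsxtsu5a' -> body[10..18], body so far='3dyzu7e5zbhsxtsu5a'
Chunk 4: stream[33..34]='1' size=0x1=1, data at stream[36..37]='s' -> body[18..19], body so far='3dyzu7e5zbhsxtsu5as'
Chunk 5: stream[39..40]='0' size=0 (terminator). Final body='3dyzu7e5zbhsxtsu5as' (19 bytes)
Body byte 14 = 's'

Answer: s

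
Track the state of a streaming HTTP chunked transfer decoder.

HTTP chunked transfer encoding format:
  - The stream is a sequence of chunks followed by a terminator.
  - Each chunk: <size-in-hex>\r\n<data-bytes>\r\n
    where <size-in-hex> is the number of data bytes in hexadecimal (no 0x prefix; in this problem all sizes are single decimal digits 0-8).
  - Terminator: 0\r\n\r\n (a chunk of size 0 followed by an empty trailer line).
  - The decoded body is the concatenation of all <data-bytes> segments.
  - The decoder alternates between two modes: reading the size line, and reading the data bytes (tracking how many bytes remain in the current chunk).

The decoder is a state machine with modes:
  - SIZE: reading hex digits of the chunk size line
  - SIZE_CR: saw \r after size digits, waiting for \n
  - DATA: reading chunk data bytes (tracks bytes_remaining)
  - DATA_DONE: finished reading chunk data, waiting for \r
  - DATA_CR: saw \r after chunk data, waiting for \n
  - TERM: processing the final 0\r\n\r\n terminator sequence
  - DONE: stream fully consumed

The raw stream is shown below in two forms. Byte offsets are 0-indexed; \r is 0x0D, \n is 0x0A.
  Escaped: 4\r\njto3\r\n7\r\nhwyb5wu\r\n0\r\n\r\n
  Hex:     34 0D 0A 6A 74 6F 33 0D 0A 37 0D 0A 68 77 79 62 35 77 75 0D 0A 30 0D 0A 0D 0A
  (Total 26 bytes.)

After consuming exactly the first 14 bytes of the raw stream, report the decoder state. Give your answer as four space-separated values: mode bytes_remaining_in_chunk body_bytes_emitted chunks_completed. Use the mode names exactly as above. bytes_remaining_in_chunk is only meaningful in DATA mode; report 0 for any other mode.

Byte 0 = '4': mode=SIZE remaining=0 emitted=0 chunks_done=0
Byte 1 = 0x0D: mode=SIZE_CR remaining=0 emitted=0 chunks_done=0
Byte 2 = 0x0A: mode=DATA remaining=4 emitted=0 chunks_done=0
Byte 3 = 'j': mode=DATA remaining=3 emitted=1 chunks_done=0
Byte 4 = 't': mode=DATA remaining=2 emitted=2 chunks_done=0
Byte 5 = 'o': mode=DATA remaining=1 emitted=3 chunks_done=0
Byte 6 = '3': mode=DATA_DONE remaining=0 emitted=4 chunks_done=0
Byte 7 = 0x0D: mode=DATA_CR remaining=0 emitted=4 chunks_done=0
Byte 8 = 0x0A: mode=SIZE remaining=0 emitted=4 chunks_done=1
Byte 9 = '7': mode=SIZE remaining=0 emitted=4 chunks_done=1
Byte 10 = 0x0D: mode=SIZE_CR remaining=0 emitted=4 chunks_done=1
Byte 11 = 0x0A: mode=DATA remaining=7 emitted=4 chunks_done=1
Byte 12 = 'h': mode=DATA remaining=6 emitted=5 chunks_done=1
Byte 13 = 'w': mode=DATA remaining=5 emitted=6 chunks_done=1

Answer: DATA 5 6 1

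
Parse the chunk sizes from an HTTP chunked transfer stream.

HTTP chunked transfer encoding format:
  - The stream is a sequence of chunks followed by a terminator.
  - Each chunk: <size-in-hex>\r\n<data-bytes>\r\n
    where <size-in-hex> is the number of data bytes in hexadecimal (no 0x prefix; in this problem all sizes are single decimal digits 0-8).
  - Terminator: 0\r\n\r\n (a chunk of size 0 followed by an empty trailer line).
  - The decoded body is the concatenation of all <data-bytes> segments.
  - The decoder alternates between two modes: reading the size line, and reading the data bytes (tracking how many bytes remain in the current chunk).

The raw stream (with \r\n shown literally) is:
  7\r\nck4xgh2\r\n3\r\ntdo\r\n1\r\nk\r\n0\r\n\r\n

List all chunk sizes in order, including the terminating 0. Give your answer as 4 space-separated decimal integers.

Chunk 1: stream[0..1]='7' size=0x7=7, data at stream[3..10]='ck4xgh2' -> body[0..7], body so far='ck4xgh2'
Chunk 2: stream[12..13]='3' size=0x3=3, data at stream[15..18]='tdo' -> body[7..10], body so far='ck4xgh2tdo'
Chunk 3: stream[20..21]='1' size=0x1=1, data at stream[23..24]='k' -> body[10..11], body so far='ck4xgh2tdok'
Chunk 4: stream[26..27]='0' size=0 (terminator). Final body='ck4xgh2tdok' (11 bytes)

Answer: 7 3 1 0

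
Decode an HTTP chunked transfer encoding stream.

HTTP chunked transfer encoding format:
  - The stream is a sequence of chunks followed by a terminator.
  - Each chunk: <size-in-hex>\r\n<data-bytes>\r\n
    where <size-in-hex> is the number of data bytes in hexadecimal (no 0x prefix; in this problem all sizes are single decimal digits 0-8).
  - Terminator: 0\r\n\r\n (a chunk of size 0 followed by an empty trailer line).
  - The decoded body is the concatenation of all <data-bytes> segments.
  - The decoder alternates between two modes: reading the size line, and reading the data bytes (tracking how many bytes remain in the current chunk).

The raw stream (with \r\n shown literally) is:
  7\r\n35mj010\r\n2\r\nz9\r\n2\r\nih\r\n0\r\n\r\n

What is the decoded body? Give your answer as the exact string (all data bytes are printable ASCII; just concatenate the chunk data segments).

Answer: 35mj010z9ih

Derivation:
Chunk 1: stream[0..1]='7' size=0x7=7, data at stream[3..10]='35mj010' -> body[0..7], body so far='35mj010'
Chunk 2: stream[12..13]='2' size=0x2=2, data at stream[15..17]='z9' -> body[7..9], body so far='35mj010z9'
Chunk 3: stream[19..20]='2' size=0x2=2, data at stream[22..24]='ih' -> body[9..11], body so far='35mj010z9ih'
Chunk 4: stream[26..27]='0' size=0 (terminator). Final body='35mj010z9ih' (11 bytes)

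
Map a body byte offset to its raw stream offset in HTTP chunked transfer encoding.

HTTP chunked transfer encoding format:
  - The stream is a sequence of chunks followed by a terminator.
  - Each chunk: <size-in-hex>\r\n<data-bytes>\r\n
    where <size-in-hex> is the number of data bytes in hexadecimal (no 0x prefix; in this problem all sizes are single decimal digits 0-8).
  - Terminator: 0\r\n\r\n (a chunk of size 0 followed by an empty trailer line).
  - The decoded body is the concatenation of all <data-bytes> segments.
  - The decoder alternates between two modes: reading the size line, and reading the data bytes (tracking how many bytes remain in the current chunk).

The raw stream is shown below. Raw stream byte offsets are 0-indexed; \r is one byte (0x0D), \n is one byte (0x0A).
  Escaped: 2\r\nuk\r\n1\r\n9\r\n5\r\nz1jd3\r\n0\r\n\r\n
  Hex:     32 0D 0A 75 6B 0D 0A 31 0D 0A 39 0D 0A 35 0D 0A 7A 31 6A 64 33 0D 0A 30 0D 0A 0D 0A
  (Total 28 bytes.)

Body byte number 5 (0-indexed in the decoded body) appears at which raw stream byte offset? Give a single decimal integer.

Chunk 1: stream[0..1]='2' size=0x2=2, data at stream[3..5]='uk' -> body[0..2], body so far='uk'
Chunk 2: stream[7..8]='1' size=0x1=1, data at stream[10..11]='9' -> body[2..3], body so far='uk9'
Chunk 3: stream[13..14]='5' size=0x5=5, data at stream[16..21]='z1jd3' -> body[3..8], body so far='uk9z1jd3'
Chunk 4: stream[23..24]='0' size=0 (terminator). Final body='uk9z1jd3' (8 bytes)
Body byte 5 at stream offset 18

Answer: 18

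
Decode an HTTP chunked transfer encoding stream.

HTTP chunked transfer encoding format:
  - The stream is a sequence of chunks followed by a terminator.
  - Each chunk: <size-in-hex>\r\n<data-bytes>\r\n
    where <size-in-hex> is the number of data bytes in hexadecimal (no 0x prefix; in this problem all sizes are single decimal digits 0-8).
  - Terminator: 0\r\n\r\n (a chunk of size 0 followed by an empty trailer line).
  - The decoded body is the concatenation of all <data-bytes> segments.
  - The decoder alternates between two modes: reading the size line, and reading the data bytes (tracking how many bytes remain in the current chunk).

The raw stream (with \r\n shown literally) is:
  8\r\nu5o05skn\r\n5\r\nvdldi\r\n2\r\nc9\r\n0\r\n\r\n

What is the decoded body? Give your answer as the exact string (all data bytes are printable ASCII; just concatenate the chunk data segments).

Answer: u5o05sknvdldic9

Derivation:
Chunk 1: stream[0..1]='8' size=0x8=8, data at stream[3..11]='u5o05skn' -> body[0..8], body so far='u5o05skn'
Chunk 2: stream[13..14]='5' size=0x5=5, data at stream[16..21]='vdldi' -> body[8..13], body so far='u5o05sknvdldi'
Chunk 3: stream[23..24]='2' size=0x2=2, data at stream[26..28]='c9' -> body[13..15], body so far='u5o05sknvdldic9'
Chunk 4: stream[30..31]='0' size=0 (terminator). Final body='u5o05sknvdldic9' (15 bytes)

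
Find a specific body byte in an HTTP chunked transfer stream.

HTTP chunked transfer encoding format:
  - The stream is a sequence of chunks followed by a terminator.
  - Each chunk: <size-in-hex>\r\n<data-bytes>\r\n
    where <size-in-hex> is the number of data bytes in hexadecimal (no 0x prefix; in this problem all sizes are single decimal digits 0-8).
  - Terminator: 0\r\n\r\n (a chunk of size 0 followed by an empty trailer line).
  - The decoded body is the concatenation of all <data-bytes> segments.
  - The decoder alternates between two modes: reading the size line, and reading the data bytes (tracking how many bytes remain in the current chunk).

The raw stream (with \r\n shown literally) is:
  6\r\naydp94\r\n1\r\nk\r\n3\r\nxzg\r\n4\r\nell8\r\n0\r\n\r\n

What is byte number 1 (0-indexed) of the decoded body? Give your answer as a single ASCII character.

Chunk 1: stream[0..1]='6' size=0x6=6, data at stream[3..9]='aydp94' -> body[0..6], body so far='aydp94'
Chunk 2: stream[11..12]='1' size=0x1=1, data at stream[14..15]='k' -> body[6..7], body so far='aydp94k'
Chunk 3: stream[17..18]='3' size=0x3=3, data at stream[20..23]='xzg' -> body[7..10], body so far='aydp94kxzg'
Chunk 4: stream[25..26]='4' size=0x4=4, data at stream[28..32]='ell8' -> body[10..14], body so far='aydp94kxzgell8'
Chunk 5: stream[34..35]='0' size=0 (terminator). Final body='aydp94kxzgell8' (14 bytes)
Body byte 1 = 'y'

Answer: y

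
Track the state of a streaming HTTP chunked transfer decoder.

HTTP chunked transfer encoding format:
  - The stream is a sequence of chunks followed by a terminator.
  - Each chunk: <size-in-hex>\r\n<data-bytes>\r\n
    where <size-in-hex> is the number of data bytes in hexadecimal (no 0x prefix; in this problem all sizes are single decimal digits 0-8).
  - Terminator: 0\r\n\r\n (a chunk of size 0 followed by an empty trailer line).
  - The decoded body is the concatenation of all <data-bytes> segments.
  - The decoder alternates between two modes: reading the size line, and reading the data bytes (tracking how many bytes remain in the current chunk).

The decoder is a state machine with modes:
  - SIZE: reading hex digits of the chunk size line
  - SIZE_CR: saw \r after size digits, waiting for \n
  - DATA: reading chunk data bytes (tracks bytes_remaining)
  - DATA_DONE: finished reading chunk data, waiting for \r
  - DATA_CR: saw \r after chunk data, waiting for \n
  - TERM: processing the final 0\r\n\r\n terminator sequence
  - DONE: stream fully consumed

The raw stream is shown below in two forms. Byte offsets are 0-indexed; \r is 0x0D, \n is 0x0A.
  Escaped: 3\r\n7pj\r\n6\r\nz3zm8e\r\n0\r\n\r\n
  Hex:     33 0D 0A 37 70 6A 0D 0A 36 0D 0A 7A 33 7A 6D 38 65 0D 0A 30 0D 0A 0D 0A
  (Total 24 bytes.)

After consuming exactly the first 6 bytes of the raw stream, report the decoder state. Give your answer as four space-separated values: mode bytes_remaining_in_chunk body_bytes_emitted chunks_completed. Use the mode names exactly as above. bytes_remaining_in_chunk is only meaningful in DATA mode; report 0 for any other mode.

Answer: DATA_DONE 0 3 0

Derivation:
Byte 0 = '3': mode=SIZE remaining=0 emitted=0 chunks_done=0
Byte 1 = 0x0D: mode=SIZE_CR remaining=0 emitted=0 chunks_done=0
Byte 2 = 0x0A: mode=DATA remaining=3 emitted=0 chunks_done=0
Byte 3 = '7': mode=DATA remaining=2 emitted=1 chunks_done=0
Byte 4 = 'p': mode=DATA remaining=1 emitted=2 chunks_done=0
Byte 5 = 'j': mode=DATA_DONE remaining=0 emitted=3 chunks_done=0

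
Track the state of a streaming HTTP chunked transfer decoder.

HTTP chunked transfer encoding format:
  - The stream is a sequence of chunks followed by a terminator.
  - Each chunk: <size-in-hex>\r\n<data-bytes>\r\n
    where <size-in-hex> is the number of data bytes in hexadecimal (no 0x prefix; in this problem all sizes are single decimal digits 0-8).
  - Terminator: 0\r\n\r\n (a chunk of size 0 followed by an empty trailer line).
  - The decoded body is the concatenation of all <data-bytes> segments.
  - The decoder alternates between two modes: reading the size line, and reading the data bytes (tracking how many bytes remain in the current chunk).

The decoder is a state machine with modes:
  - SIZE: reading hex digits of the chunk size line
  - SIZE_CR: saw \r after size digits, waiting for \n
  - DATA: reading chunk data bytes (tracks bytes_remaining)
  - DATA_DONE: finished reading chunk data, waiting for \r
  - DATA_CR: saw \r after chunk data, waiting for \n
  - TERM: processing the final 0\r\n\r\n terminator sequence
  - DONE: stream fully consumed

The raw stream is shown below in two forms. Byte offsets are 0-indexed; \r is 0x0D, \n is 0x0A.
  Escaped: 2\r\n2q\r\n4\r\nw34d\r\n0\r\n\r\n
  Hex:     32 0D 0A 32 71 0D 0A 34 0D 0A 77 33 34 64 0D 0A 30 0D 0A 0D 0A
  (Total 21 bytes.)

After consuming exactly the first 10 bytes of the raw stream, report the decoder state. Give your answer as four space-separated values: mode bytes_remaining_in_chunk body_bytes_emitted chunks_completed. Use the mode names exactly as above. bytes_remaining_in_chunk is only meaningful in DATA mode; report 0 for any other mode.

Byte 0 = '2': mode=SIZE remaining=0 emitted=0 chunks_done=0
Byte 1 = 0x0D: mode=SIZE_CR remaining=0 emitted=0 chunks_done=0
Byte 2 = 0x0A: mode=DATA remaining=2 emitted=0 chunks_done=0
Byte 3 = '2': mode=DATA remaining=1 emitted=1 chunks_done=0
Byte 4 = 'q': mode=DATA_DONE remaining=0 emitted=2 chunks_done=0
Byte 5 = 0x0D: mode=DATA_CR remaining=0 emitted=2 chunks_done=0
Byte 6 = 0x0A: mode=SIZE remaining=0 emitted=2 chunks_done=1
Byte 7 = '4': mode=SIZE remaining=0 emitted=2 chunks_done=1
Byte 8 = 0x0D: mode=SIZE_CR remaining=0 emitted=2 chunks_done=1
Byte 9 = 0x0A: mode=DATA remaining=4 emitted=2 chunks_done=1

Answer: DATA 4 2 1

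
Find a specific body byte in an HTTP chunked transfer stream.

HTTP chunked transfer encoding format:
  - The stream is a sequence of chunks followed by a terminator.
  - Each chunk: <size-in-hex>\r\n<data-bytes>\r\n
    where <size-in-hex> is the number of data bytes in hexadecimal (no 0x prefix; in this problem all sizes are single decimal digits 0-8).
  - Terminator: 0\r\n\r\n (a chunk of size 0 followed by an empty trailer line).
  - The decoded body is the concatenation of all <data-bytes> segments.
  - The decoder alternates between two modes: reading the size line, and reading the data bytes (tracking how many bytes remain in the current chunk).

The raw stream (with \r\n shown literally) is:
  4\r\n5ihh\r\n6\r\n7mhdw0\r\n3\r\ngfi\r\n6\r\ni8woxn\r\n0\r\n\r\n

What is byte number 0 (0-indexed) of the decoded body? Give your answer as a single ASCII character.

Answer: 5

Derivation:
Chunk 1: stream[0..1]='4' size=0x4=4, data at stream[3..7]='5ihh' -> body[0..4], body so far='5ihh'
Chunk 2: stream[9..10]='6' size=0x6=6, data at stream[12..18]='7mhdw0' -> body[4..10], body so far='5ihh7mhdw0'
Chunk 3: stream[20..21]='3' size=0x3=3, data at stream[23..26]='gfi' -> body[10..13], body so far='5ihh7mhdw0gfi'
Chunk 4: stream[28..29]='6' size=0x6=6, data at stream[31..37]='i8woxn' -> body[13..19], body so far='5ihh7mhdw0gfii8woxn'
Chunk 5: stream[39..40]='0' size=0 (terminator). Final body='5ihh7mhdw0gfii8woxn' (19 bytes)
Body byte 0 = '5'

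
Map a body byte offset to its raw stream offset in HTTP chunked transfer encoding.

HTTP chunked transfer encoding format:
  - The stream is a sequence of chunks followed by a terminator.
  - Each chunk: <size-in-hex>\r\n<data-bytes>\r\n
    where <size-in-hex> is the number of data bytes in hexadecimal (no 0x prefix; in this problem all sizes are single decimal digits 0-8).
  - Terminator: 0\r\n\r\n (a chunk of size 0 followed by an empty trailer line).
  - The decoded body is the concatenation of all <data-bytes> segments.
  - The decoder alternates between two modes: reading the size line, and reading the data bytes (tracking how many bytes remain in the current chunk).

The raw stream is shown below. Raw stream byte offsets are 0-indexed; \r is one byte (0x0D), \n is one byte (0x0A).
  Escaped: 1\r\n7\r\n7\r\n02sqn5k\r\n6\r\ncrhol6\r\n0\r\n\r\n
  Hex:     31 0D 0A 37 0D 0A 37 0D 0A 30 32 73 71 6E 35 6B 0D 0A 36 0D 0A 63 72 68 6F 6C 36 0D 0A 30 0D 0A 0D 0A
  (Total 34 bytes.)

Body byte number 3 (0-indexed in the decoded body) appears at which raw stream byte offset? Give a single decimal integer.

Answer: 11

Derivation:
Chunk 1: stream[0..1]='1' size=0x1=1, data at stream[3..4]='7' -> body[0..1], body so far='7'
Chunk 2: stream[6..7]='7' size=0x7=7, data at stream[9..16]='02sqn5k' -> body[1..8], body so far='702sqn5k'
Chunk 3: stream[18..19]='6' size=0x6=6, data at stream[21..27]='crhol6' -> body[8..14], body so far='702sqn5kcrhol6'
Chunk 4: stream[29..30]='0' size=0 (terminator). Final body='702sqn5kcrhol6' (14 bytes)
Body byte 3 at stream offset 11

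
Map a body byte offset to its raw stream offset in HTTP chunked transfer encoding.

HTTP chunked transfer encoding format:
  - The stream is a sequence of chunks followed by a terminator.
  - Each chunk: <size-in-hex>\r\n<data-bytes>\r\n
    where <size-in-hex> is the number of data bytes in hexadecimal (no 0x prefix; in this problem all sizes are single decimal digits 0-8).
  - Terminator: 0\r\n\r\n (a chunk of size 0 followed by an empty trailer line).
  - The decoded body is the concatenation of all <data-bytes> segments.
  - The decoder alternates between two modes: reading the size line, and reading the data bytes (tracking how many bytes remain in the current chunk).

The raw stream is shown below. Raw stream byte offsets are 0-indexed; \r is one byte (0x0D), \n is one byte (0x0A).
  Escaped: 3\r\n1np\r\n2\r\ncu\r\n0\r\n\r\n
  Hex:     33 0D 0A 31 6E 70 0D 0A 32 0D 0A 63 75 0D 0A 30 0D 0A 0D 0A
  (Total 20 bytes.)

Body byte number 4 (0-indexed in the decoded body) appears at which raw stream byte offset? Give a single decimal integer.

Chunk 1: stream[0..1]='3' size=0x3=3, data at stream[3..6]='1np' -> body[0..3], body so far='1np'
Chunk 2: stream[8..9]='2' size=0x2=2, data at stream[11..13]='cu' -> body[3..5], body so far='1npcu'
Chunk 3: stream[15..16]='0' size=0 (terminator). Final body='1npcu' (5 bytes)
Body byte 4 at stream offset 12

Answer: 12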